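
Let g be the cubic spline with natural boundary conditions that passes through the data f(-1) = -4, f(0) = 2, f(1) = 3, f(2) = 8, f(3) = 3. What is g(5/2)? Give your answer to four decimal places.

Put M_i = g'' at the i-th knot. Here h = (1, 1, 1, 1) and Δ = (6, 1, 5, -5), so the interior equations h_(i-1)·M_(i-1) + 2(h_(i-1)+h_i)·M_i + h_i·M_(i+1) = 6(Δ_i − Δ_(i-1)) read
  1·M_0 + 4·M_1 + 1·M_2 = 6(Δ_1 - Δ_0) = -30
  1·M_1 + 4·M_2 + 1·M_3 = 6(Δ_2 - Δ_1) = 24
  1·M_2 + 4·M_3 + 1·M_4 = 6(Δ_3 - Δ_2) = -60
Natural end conditions: M_0 = M_4 = 0.
Solving the tridiagonal system: M_0 = 0, M_1 = -303/28, M_2 = 93/7, M_3 = -513/28, M_4 = 0.
On [2, 3], g(x) = 8 + 31/28·(x - 2) - 513/56·(x - 2)² + 171/56·(x - 2)³.
With (x - 2) = 1/2: g(5/2) = 2977/448.

6.6451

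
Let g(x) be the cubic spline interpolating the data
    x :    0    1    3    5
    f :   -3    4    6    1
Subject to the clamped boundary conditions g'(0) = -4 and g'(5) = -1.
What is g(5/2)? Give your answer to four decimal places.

Put M_i = g'' at the i-th knot. Here h = (1, 2, 2) and Δ = (7, 1, -5/2), so the interior equations h_(i-1)·M_(i-1) + 2(h_(i-1)+h_i)·M_i + h_i·M_(i+1) = 6(Δ_i − Δ_(i-1)) read
  1·M_0 + 6·M_1 + 2·M_2 = 6(Δ_1 - Δ_0) = -36
  2·M_1 + 8·M_2 + 2·M_3 = 6(Δ_2 - Δ_1) = -21
Clamped end conditions give two more equations: 2h_0·M_0 + h_0·M_1 = 6(Δ_0 - g'(0)) = 66 and h_2·M_2 + 2h_2·M_3 = 6(g'(5) - Δ_2) = 9.
Forward elimination and back-substitution give M_0 = 903/23, M_1 = -288/23, M_2 = -3/46, M_3 = 105/46.
On [1, 3], g(x) = 4 + 431/46·(x - 1) - 144/23·(x - 1)² + 191/184·(x - 1)³.
With (x - 1) = 3/2: g(5/2) = 10997/1472.

7.4708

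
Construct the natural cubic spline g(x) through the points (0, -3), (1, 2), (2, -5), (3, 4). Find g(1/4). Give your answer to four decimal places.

-0.7500

Let M_i = g''(x_i). Step sizes h_i = 1, 1, 1; slopes of the chords Δ_i = (y_(i+1) - y_i)/h_i = 5, -7, 9.
  1·M_0 + 4·M_1 + 1·M_2 = 6(Δ_1 - Δ_0) = -72
  1·M_1 + 4·M_2 + 1·M_3 = 6(Δ_2 - Δ_1) = 96
Natural end conditions: M_0 = M_3 = 0.
Solving the tridiagonal system: M_0 = 0, M_1 = -128/5, M_2 = 152/5, M_3 = 0.
On [0, 1], g(x) = -3 + 139/15·x + 0·x² - 64/15·x³.
With x = 1/4: g(1/4) = -3/4.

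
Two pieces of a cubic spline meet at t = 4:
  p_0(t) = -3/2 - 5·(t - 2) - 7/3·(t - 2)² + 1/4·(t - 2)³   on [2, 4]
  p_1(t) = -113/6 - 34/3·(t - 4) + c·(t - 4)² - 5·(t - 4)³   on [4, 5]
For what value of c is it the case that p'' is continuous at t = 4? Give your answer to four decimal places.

p_0''(t) = -14/3 + 3/2·(t - 2), so p_0''(4) = -5/3. On the right, p_1''(4) = 2c, so c = -5/6.

-0.8333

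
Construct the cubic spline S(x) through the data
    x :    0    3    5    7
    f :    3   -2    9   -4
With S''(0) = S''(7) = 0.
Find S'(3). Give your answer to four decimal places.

Write m_i for S''(x_i). With h_i = 3, 2, 2 and divided differences Δ_i = -5/3, 11/2, -13/2, the continuity of S' gives the tridiagonal system
  3·m_0 + 10·m_1 + 2·m_2 = 6(Δ_1 - Δ_0) = 43
  2·m_1 + 8·m_2 + 2·m_3 = 6(Δ_2 - Δ_1) = -72
Natural end conditions: m_0 = m_3 = 0.
Solving the tridiagonal system: m_0 = 0, m_1 = 122/19, m_2 = -403/38, m_3 = 0.
On [3, 5], S'(x) = b_1 + 2c_1·(x - 3) + 3d_1·(x - 3)² with b_1 = Δ_1 - h_1(2m_1 + m_2)/6 = 271/57, c_1 = m_1/2 = 61/19, d_1 = (m_2 - m_1)/(6h_1) = -647/456. So S'(3) = 271/57.

4.7544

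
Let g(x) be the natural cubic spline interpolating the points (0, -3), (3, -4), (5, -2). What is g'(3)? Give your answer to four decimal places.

0.4667

With M_i denoting the second derivative at x_i, h_i = 3, 2, and Δ_i = (y_(i+1) − y_i)/h_i = -1/3, 1:
  3·M_0 + 10·M_1 + 2·M_2 = 6(Δ_1 - Δ_0) = 8
Natural end conditions: M_0 = M_2 = 0.
Solving: M_0 = 0, M_1 = 4/5, M_2 = 0.
On [3, 5], g'(x) = b_1 + 2c_1·(x - 3) + 3d_1·(x - 3)² with b_1 = Δ_1 - h_1(2M_1 + M_2)/6 = 7/15, c_1 = M_1/2 = 2/5, d_1 = (M_2 - M_1)/(6h_1) = -1/15. So g'(3) = 7/15.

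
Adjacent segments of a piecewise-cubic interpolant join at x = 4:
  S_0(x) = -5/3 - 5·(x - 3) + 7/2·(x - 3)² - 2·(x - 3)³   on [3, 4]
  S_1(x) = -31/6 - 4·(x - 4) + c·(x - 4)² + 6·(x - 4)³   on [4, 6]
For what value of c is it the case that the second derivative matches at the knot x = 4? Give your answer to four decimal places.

-2.5000

S_0''(x) = 7 - 12·(x - 3), so S_0''(4) = -5. On the right, S_1''(4) = 2c, so c = -5/2.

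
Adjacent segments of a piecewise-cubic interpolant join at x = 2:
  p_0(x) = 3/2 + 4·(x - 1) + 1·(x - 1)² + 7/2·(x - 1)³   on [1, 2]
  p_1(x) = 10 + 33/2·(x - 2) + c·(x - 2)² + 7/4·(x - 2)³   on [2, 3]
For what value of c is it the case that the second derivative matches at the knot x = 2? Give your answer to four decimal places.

p_0''(x) = 2 + 21·(x - 1), so p_0''(2) = 23. On the right, p_1''(2) = 2c, so c = 23/2.

11.5000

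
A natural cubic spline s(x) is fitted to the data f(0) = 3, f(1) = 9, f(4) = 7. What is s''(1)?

Write σ_i for s''(x_i). With h_i = 1, 3 and divided differences Δ_i = 6, -2/3, the continuity of s' gives the tridiagonal system
  1·σ_0 + 8·σ_1 + 3·σ_2 = 6(Δ_1 - Δ_0) = -40
Natural end conditions: σ_0 = σ_2 = 0.
Solving: σ_0 = 0, σ_1 = -5, σ_2 = 0.

-5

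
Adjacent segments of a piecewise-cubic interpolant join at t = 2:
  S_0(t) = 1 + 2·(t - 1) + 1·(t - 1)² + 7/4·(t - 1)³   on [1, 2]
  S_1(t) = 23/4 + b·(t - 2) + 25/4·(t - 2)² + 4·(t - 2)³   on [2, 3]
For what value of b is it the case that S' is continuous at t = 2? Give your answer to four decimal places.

S_0'(t) = 2 + 2·(t - 1) + 21/4·(t - 1)², so S_0'(2) = 37/4. On the right, S_1'(2) = b, so b = 37/4.

9.2500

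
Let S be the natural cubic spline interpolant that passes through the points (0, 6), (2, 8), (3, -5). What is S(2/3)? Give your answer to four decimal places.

Put m_i = S'' at the i-th knot. Here h = (2, 1) and Δ = (1, -13), so the interior equations h_(i-1)·m_(i-1) + 2(h_(i-1)+h_i)·m_i + h_i·m_(i+1) = 6(Δ_i − Δ_(i-1)) read
  2·m_0 + 6·m_1 + 1·m_2 = 6(Δ_1 - Δ_0) = -84
Natural end conditions: m_0 = m_2 = 0.
Solving the tridiagonal system: m_0 = 0, m_1 = -14, m_2 = 0.
On [0, 2], S(x) = 6 + 17/3·x + 0·x² - 7/6·x³.
With x = 2/3: S(2/3) = 764/81.

9.4321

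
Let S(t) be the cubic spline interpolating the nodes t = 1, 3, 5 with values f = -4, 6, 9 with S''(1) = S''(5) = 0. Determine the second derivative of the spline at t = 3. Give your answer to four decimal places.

Put M_i = S'' at the i-th knot. Here h = (2, 2) and Δ = (5, 3/2), so the interior equations h_(i-1)·M_(i-1) + 2(h_(i-1)+h_i)·M_i + h_i·M_(i+1) = 6(Δ_i − Δ_(i-1)) read
  2·M_0 + 8·M_1 + 2·M_2 = 6(Δ_1 - Δ_0) = -21
Natural end conditions: M_0 = M_2 = 0.
Hence M_0 = 0, M_1 = -21/8, M_2 = 0.

-2.6250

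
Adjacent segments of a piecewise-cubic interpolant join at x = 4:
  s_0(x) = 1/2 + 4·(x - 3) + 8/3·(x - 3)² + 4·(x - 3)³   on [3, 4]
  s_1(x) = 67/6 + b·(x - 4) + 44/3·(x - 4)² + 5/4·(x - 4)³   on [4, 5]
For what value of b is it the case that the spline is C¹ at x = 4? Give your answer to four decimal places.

21.3333

s_0'(x) = 4 + 16/3·(x - 3) + 12·(x - 3)², so s_0'(4) = 64/3. On the right, s_1'(4) = b, so b = 64/3.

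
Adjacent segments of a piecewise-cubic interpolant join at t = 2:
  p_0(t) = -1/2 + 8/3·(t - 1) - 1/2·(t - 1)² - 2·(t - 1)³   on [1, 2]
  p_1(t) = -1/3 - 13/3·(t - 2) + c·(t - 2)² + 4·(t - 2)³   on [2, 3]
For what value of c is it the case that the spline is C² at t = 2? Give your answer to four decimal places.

-6.5000

p_0''(t) = -1 - 12·(t - 1), so p_0''(2) = -13. On the right, p_1''(2) = 2c, so c = -13/2.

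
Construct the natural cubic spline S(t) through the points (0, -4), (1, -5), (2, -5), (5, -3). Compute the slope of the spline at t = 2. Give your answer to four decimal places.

Write M_i for S''(x_i). With h_i = 1, 1, 3 and divided differences Δ_i = -1, 0, 2/3, the continuity of S' gives the tridiagonal system
  1·M_0 + 4·M_1 + 1·M_2 = 6(Δ_1 - Δ_0) = 6
  1·M_1 + 8·M_2 + 3·M_3 = 6(Δ_2 - Δ_1) = 4
Natural end conditions: M_0 = M_3 = 0.
Hence M_0 = 0, M_1 = 44/31, M_2 = 10/31, M_3 = 0.
On [2, 5], S'(t) = b_2 + 2c_2·(t - 2) + 3d_2·(t - 2)² with b_2 = Δ_2 - h_2(2M_2 + M_3)/6 = 32/93, c_2 = M_2/2 = 5/31, d_2 = (M_3 - M_2)/(6h_2) = -5/279. So S'(2) = 32/93.

0.3441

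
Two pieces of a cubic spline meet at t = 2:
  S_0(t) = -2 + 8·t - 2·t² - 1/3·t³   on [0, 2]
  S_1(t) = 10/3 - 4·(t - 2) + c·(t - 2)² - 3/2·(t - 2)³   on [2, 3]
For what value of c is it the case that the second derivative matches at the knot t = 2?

-4

S_0''(t) = -4 - 2·t, so S_0''(2) = -8. On the right, S_1''(2) = 2c, so c = -4.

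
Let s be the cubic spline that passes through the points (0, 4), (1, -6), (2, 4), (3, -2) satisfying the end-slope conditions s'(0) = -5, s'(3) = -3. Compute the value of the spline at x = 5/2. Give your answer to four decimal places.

Put M_i = s'' at the i-th knot. Here h = (1, 1, 1) and Δ = (-10, 10, -6), so the interior equations h_(i-1)·M_(i-1) + 2(h_(i-1)+h_i)·M_i + h_i·M_(i+1) = 6(Δ_i − Δ_(i-1)) read
  1·M_0 + 4·M_1 + 1·M_2 = 6(Δ_1 - Δ_0) = 120
  1·M_1 + 4·M_2 + 1·M_3 = 6(Δ_2 - Δ_1) = -96
Clamped end conditions give two more equations: 2h_0·M_0 + h_0·M_1 = 6(Δ_0 - s'(0)) = -30 and h_2·M_2 + 2h_2·M_3 = 6(s'(3) - Δ_2) = 18.
Hence M_0 = -122/3, M_1 = 154/3, M_2 = -134/3, M_3 = 94/3.
On [2, 3], s(x) = 4 + 11/3·(x - 2) - 67/3·(x - 2)² + 38/3·(x - 2)³.
With (x - 2) = 1/2: s(5/2) = 11/6.

1.8333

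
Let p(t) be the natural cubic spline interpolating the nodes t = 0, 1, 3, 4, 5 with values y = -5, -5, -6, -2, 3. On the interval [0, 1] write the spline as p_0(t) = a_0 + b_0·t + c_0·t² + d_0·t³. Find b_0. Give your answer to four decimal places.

Let m_i = p''(x_i). Step sizes h_i = 1, 2, 1, 1; slopes of the chords Δ_i = (y_(i+1) - y_i)/h_i = 0, -1/2, 4, 5.
  1·m_0 + 6·m_1 + 2·m_2 = 6(Δ_1 - Δ_0) = -3
  2·m_1 + 6·m_2 + 1·m_3 = 6(Δ_2 - Δ_1) = 27
  1·m_2 + 4·m_3 + 1·m_4 = 6(Δ_3 - Δ_2) = 6
Natural end conditions: m_0 = m_4 = 0.
Forward elimination and back-substitution give m_0 = 0, m_1 = -273/122, m_2 = 318/61, m_3 = 12/61, m_4 = 0.
On [0, 1], with p_0(t) = a_0 + b_0·t + c_0·t² + d_0·t³: c_0 = m_0/2 = 0, d_0 = (m_1 - m_0)/(6h_0) = -91/244, b_0 = Δ_0 - h_0(2m_0 + m_1)/6 = 91/244.

0.3730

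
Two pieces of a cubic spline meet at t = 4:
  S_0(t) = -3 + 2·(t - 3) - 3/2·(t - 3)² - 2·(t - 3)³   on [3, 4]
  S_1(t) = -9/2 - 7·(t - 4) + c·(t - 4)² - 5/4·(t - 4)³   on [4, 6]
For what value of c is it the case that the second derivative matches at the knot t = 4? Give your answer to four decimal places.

-7.5000

S_0''(t) = -3 - 12·(t - 3), so S_0''(4) = -15. On the right, S_1''(4) = 2c, so c = -15/2.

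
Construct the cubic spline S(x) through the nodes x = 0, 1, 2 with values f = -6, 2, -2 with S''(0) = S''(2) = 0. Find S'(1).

2

Let m_i = S''(x_i). Step sizes h_i = 1, 1; slopes of the chords Δ_i = (y_(i+1) - y_i)/h_i = 8, -4.
  1·m_0 + 4·m_1 + 1·m_2 = 6(Δ_1 - Δ_0) = -72
Natural end conditions: m_0 = m_2 = 0.
Forward elimination and back-substitution give m_0 = 0, m_1 = -18, m_2 = 0.
On [1, 2], S'(x) = b_1 + 2c_1·(x - 1) + 3d_1·(x - 1)² with b_1 = Δ_1 - h_1(2m_1 + m_2)/6 = 2, c_1 = m_1/2 = -9, d_1 = (m_2 - m_1)/(6h_1) = 3. So S'(1) = 2.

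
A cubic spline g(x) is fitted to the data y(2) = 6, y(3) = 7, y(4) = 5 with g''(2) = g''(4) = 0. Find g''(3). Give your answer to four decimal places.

With M_i denoting the second derivative at x_i, h_i = 1, 1, and Δ_i = (y_(i+1) − y_i)/h_i = 1, -2:
  1·M_0 + 4·M_1 + 1·M_2 = 6(Δ_1 - Δ_0) = -18
Natural end conditions: M_0 = M_2 = 0.
Solving: M_0 = 0, M_1 = -9/2, M_2 = 0.

-4.5000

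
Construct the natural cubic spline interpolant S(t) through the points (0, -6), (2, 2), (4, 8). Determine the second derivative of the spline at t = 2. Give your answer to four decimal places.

-0.7500

Let σ_i = S''(x_i). Step sizes h_i = 2, 2; slopes of the chords Δ_i = (y_(i+1) - y_i)/h_i = 4, 3.
  2·σ_0 + 8·σ_1 + 2·σ_2 = 6(Δ_1 - Δ_0) = -6
Natural end conditions: σ_0 = σ_2 = 0.
Hence σ_0 = 0, σ_1 = -3/4, σ_2 = 0.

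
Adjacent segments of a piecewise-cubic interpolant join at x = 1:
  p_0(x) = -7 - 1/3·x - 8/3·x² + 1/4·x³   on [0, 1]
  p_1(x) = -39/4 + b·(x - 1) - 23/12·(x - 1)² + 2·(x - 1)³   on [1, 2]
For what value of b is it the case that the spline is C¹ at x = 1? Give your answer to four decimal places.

-4.9167

p_0'(x) = -1/3 - 16/3·x + 3/4·x², so p_0'(1) = -59/12. On the right, p_1'(1) = b, so b = -59/12.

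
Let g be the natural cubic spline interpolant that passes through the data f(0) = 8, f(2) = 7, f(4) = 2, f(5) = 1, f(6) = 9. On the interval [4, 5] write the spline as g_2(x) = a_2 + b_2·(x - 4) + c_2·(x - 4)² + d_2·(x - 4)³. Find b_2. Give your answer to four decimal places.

-3.1667

Let σ_i = g''(x_i). Step sizes h_i = 2, 2, 1, 1; slopes of the chords Δ_i = (y_(i+1) - y_i)/h_i = -1/2, -5/2, -1, 8.
  2·σ_0 + 8·σ_1 + 2·σ_2 = 6(Δ_1 - Δ_0) = -12
  2·σ_1 + 6·σ_2 + 1·σ_3 = 6(Δ_2 - Δ_1) = 9
  1·σ_2 + 4·σ_3 + 1·σ_4 = 6(Δ_3 - Δ_2) = 54
Natural end conditions: σ_0 = σ_4 = 0.
Solving: σ_0 = 0, σ_1 = -10/7, σ_2 = -2/7, σ_3 = 95/7, σ_4 = 0.
On [4, 5], with g_2(x) = a_2 + b_2·(x - 4) + c_2·(x - 4)² + d_2·(x - 4)³: c_2 = σ_2/2 = -1/7, d_2 = (σ_3 - σ_2)/(6h_2) = 97/42, b_2 = Δ_2 - h_2(2σ_2 + σ_3)/6 = -19/6.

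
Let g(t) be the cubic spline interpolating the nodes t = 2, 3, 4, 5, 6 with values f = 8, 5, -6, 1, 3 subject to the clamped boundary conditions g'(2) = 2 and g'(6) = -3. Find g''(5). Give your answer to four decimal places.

-14.4286

Put m_i = g'' at the i-th knot. Here h = (1, 1, 1, 1) and Δ = (-3, -11, 7, 2), so the interior equations h_(i-1)·m_(i-1) + 2(h_(i-1)+h_i)·m_i + h_i·m_(i+1) = 6(Δ_i − Δ_(i-1)) read
  1·m_0 + 4·m_1 + 1·m_2 = 6(Δ_1 - Δ_0) = -48
  1·m_1 + 4·m_2 + 1·m_3 = 6(Δ_2 - Δ_1) = 108
  1·m_2 + 4·m_3 + 1·m_4 = 6(Δ_3 - Δ_2) = -30
Clamped end conditions give two more equations: 2h_0·m_0 + h_0·m_1 = 6(Δ_0 - g'(2)) = -30 and h_3·m_3 + 2h_3·m_4 = 6(g'(6) - Δ_3) = -30.
Solving: m_0 = -73/14, m_1 = -137/7, m_2 = 71/2, m_3 = -101/7, m_4 = -109/14.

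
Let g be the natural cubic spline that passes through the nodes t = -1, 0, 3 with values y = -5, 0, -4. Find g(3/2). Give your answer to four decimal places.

0.6719

Write σ_i for g''(x_i). With h_i = 1, 3 and divided differences Δ_i = 5, -4/3, the continuity of g' gives the tridiagonal system
  1·σ_0 + 8·σ_1 + 3·σ_2 = 6(Δ_1 - Δ_0) = -38
Natural end conditions: σ_0 = σ_2 = 0.
Solving: σ_0 = 0, σ_1 = -19/4, σ_2 = 0.
On [0, 3], g(t) = 0 + 41/12·t - 19/8·t² + 19/72·t³.
With t = 3/2: g(3/2) = 43/64.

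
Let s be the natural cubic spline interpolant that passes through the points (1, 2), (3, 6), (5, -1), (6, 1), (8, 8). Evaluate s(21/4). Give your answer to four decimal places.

-0.9177

With σ_i denoting the second derivative at x_i, h_i = 2, 2, 1, 2, and Δ_i = (y_(i+1) − y_i)/h_i = 2, -7/2, 2, 7/2:
  2·σ_0 + 8·σ_1 + 2·σ_2 = 6(Δ_1 - Δ_0) = -33
  2·σ_1 + 6·σ_2 + 1·σ_3 = 6(Δ_2 - Δ_1) = 33
  1·σ_2 + 6·σ_3 + 2·σ_4 = 6(Δ_3 - Δ_2) = 9
Natural end conditions: σ_0 = σ_4 = 0.
Hence σ_0 = 0, σ_1 = -1533/256, σ_2 = 477/64, σ_3 = 33/128, σ_4 = 0.
On [5, 6], s(x) = -1 - 135/256·(x - 5) + 477/128·(x - 5)² - 307/256·(x - 5)³.
With (x - 5) = 1/4: s(21/4) = -15035/16384.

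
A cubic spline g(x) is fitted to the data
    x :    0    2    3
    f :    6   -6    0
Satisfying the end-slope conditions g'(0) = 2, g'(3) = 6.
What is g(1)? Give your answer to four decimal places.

Let M_i = g''(x_i). Step sizes h_i = 2, 1; slopes of the chords Δ_i = (y_(i+1) - y_i)/h_i = -6, 6.
  2·M_0 + 6·M_1 + 1·M_2 = 6(Δ_1 - Δ_0) = 72
Clamped end conditions give two more equations: 2h_0·M_0 + h_0·M_1 = 6(Δ_0 - g'(0)) = -48 and h_1·M_1 + 2h_1·M_2 = 6(g'(3) - Δ_1) = 0.
Solving the tridiagonal system: M_0 = -68/3, M_1 = 64/3, M_2 = -32/3.
On [0, 2], g(x) = 6 + 2·x - 34/3·x² + 11/3·x³.
With x = 1: g(1) = 1/3.

0.3333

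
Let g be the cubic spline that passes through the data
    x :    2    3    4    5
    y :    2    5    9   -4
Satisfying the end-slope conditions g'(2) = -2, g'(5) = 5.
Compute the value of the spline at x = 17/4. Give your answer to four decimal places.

5.3188

Put m_i = g'' at the i-th knot. Here h = (1, 1, 1) and Δ = (3, 4, -13), so the interior equations h_(i-1)·m_(i-1) + 2(h_(i-1)+h_i)·m_i + h_i·m_(i+1) = 6(Δ_i − Δ_(i-1)) read
  1·m_0 + 4·m_1 + 1·m_2 = 6(Δ_1 - Δ_0) = 6
  1·m_1 + 4·m_2 + 1·m_3 = 6(Δ_2 - Δ_1) = -102
Clamped end conditions give two more equations: 2h_0·m_0 + h_0·m_1 = 6(Δ_0 - g'(2)) = 30 and h_2·m_2 + 2h_2·m_3 = 6(g'(5) - Δ_2) = 108.
Solving the tridiagonal system: m_0 = 142/15, m_1 = 166/15, m_2 = -716/15, m_3 = 1168/15.
On [4, 5], g(x) = 9 - 151/15·(x - 4) - 358/15·(x - 4)² + 314/15·(x - 4)³.
With (x - 4) = 1/4: g(17/4) = 851/160.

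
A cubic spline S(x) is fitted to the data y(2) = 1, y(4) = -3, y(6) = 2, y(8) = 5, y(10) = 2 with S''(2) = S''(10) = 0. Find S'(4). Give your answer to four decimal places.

0.4464

Write m_i for S''(x_i). With h_i = 2, 2, 2, 2 and divided differences Δ_i = -2, 5/2, 3/2, -3/2, the continuity of S' gives the tridiagonal system
  2·m_0 + 8·m_1 + 2·m_2 = 6(Δ_1 - Δ_0) = 27
  2·m_1 + 8·m_2 + 2·m_3 = 6(Δ_2 - Δ_1) = -6
  2·m_2 + 8·m_3 + 2·m_4 = 6(Δ_3 - Δ_2) = -18
Natural end conditions: m_0 = m_4 = 0.
Hence m_0 = 0, m_1 = 411/112, m_2 = -33/28, m_3 = -219/112, m_4 = 0.
On [4, 6], S'(x) = b_1 + 2c_1·(x - 4) + 3d_1·(x - 4)² with b_1 = Δ_1 - h_1(2m_1 + m_2)/6 = 25/56, c_1 = m_1/2 = 411/224, d_1 = (m_2 - m_1)/(6h_1) = -181/448. So S'(4) = 25/56.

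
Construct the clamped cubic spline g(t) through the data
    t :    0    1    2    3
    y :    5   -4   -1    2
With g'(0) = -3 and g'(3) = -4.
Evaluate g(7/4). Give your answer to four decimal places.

Write M_i for g''(x_i). With h_i = 1, 1, 1 and divided differences Δ_i = -9, 3, 3, the continuity of g' gives the tridiagonal system
  1·M_0 + 4·M_1 + 1·M_2 = 6(Δ_1 - Δ_0) = 72
  1·M_1 + 4·M_2 + 1·M_3 = 6(Δ_2 - Δ_1) = 0
Clamped end conditions give two more equations: 2h_0·M_0 + h_0·M_1 = 6(Δ_0 - g'(0)) = -36 and h_2·M_2 + 2h_2·M_3 = 6(g'(3) - Δ_2) = -42.
Hence M_0 = -466/15, M_1 = 392/15, M_2 = -22/15, M_3 = -304/15.
On [1, 2], g(t) = -4 - 82/15·(t - 1) + 196/15·(t - 1)² - 23/5·(t - 1)³.
With (t - 1) = 3/4: g(7/4) = -861/320.

-2.6906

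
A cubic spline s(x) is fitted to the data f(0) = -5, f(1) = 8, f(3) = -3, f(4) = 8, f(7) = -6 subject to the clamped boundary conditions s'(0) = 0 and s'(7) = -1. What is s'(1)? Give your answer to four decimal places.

9.6680

Let m_i = s''(x_i). Step sizes h_i = 1, 2, 1, 3; slopes of the chords Δ_i = (y_(i+1) - y_i)/h_i = 13, -11/2, 11, -14/3.
  1·m_0 + 6·m_1 + 2·m_2 = 6(Δ_1 - Δ_0) = -111
  2·m_1 + 6·m_2 + 1·m_3 = 6(Δ_2 - Δ_1) = 99
  1·m_2 + 8·m_3 + 3·m_4 = 6(Δ_3 - Δ_2) = -94
Clamped end conditions give two more equations: 2h_0·m_0 + h_0·m_1 = 6(Δ_0 - s'(0)) = 78 and h_3·m_3 + 2h_3·m_4 = 6(s'(7) - Δ_3) = 22.
Forward elimination and back-substitution give m_0 = 7157/122, m_1 = -2399/61, m_2 = 8089/244, m_3 = -2593/122, m_4 = 10463/732.
On [1, 3], s'(x) = b_1 + 2c_1·(x - 1) + 3d_1·(x - 1)² with b_1 = Δ_1 - h_1(2m_1 + m_2)/6 = 2359/244, c_1 = m_1/2 = -2399/122, d_1 = (m_2 - m_1)/(6h_1) = 5895/976. So s'(1) = 2359/244.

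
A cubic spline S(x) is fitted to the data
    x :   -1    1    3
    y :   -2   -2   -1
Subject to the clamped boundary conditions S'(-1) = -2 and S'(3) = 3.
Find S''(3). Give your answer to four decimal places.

4.6250

Write M_i for S''(x_i). With h_i = 2, 2 and divided differences Δ_i = 0, 1/2, the continuity of S' gives the tridiagonal system
  2·M_0 + 8·M_1 + 2·M_2 = 6(Δ_1 - Δ_0) = 3
Clamped end conditions give two more equations: 2h_0·M_0 + h_0·M_1 = 6(Δ_0 - S'(-1)) = 12 and h_1·M_1 + 2h_1·M_2 = 6(S'(3) - Δ_1) = 15.
Forward elimination and back-substitution give M_0 = 31/8, M_1 = -7/4, M_2 = 37/8.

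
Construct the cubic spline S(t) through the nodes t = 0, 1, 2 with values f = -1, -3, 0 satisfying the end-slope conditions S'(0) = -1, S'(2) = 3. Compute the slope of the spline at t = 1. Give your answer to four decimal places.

0.2500

With M_i denoting the second derivative at x_i, h_i = 1, 1, and Δ_i = (y_(i+1) − y_i)/h_i = -2, 3:
  1·M_0 + 4·M_1 + 1·M_2 = 6(Δ_1 - Δ_0) = 30
Clamped end conditions give two more equations: 2h_0·M_0 + h_0·M_1 = 6(Δ_0 - S'(0)) = -6 and h_1·M_1 + 2h_1·M_2 = 6(S'(2) - Δ_1) = 0.
Solving the tridiagonal system: M_0 = -17/2, M_1 = 11, M_2 = -11/2.
On [1, 2], S'(t) = b_1 + 2c_1·(t - 1) + 3d_1·(t - 1)² with b_1 = Δ_1 - h_1(2M_1 + M_2)/6 = 1/4, c_1 = M_1/2 = 11/2, d_1 = (M_2 - M_1)/(6h_1) = -11/4. So S'(1) = 1/4.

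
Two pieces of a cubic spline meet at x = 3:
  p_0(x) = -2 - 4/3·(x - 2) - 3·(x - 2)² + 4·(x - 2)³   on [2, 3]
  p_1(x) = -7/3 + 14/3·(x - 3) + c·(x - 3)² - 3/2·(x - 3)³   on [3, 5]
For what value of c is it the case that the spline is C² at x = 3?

9

p_0''(x) = -6 + 24·(x - 2), so p_0''(3) = 18. On the right, p_1''(3) = 2c, so c = 9.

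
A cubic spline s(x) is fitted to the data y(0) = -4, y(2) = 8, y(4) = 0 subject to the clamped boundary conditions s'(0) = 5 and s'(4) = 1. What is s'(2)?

0

With m_i denoting the second derivative at x_i, h_i = 2, 2, and Δ_i = (y_(i+1) − y_i)/h_i = 6, -4:
  2·m_0 + 8·m_1 + 2·m_2 = 6(Δ_1 - Δ_0) = -60
Clamped end conditions give two more equations: 2h_0·m_0 + h_0·m_1 = 6(Δ_0 - s'(0)) = 6 and h_1·m_1 + 2h_1·m_2 = 6(s'(4) - Δ_1) = 30.
Solving: m_0 = 8, m_1 = -13, m_2 = 14.
On [2, 4], s'(x) = b_1 + 2c_1·(x - 2) + 3d_1·(x - 2)² with b_1 = Δ_1 - h_1(2m_1 + m_2)/6 = 0, c_1 = m_1/2 = -13/2, d_1 = (m_2 - m_1)/(6h_1) = 9/4. So s'(2) = 0.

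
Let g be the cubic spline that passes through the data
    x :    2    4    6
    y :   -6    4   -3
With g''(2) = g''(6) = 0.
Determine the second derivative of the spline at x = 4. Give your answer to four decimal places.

-6.3750

Let σ_i = g''(x_i). Step sizes h_i = 2, 2; slopes of the chords Δ_i = (y_(i+1) - y_i)/h_i = 5, -7/2.
  2·σ_0 + 8·σ_1 + 2·σ_2 = 6(Δ_1 - Δ_0) = -51
Natural end conditions: σ_0 = σ_2 = 0.
Hence σ_0 = 0, σ_1 = -51/8, σ_2 = 0.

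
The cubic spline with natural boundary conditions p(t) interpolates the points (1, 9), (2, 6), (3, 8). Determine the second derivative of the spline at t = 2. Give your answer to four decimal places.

With σ_i denoting the second derivative at x_i, h_i = 1, 1, and Δ_i = (y_(i+1) − y_i)/h_i = -3, 2:
  1·σ_0 + 4·σ_1 + 1·σ_2 = 6(Δ_1 - Δ_0) = 30
Natural end conditions: σ_0 = σ_2 = 0.
Solving: σ_0 = 0, σ_1 = 15/2, σ_2 = 0.

7.5000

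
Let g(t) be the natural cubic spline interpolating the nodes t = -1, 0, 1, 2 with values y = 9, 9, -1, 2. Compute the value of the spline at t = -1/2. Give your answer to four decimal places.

Write m_i for g''(x_i). With h_i = 1, 1, 1 and divided differences Δ_i = 0, -10, 3, the continuity of g' gives the tridiagonal system
  1·m_0 + 4·m_1 + 1·m_2 = 6(Δ_1 - Δ_0) = -60
  1·m_1 + 4·m_2 + 1·m_3 = 6(Δ_2 - Δ_1) = 78
Natural end conditions: m_0 = m_3 = 0.
Hence m_0 = 0, m_1 = -106/5, m_2 = 124/5, m_3 = 0.
On [-1, 0], g(t) = 9 + 53/15·(t + 1) + 0·(t + 1)² - 53/15·(t + 1)³.
With (t + 1) = 1/2: g(-1/2) = 413/40.

10.3250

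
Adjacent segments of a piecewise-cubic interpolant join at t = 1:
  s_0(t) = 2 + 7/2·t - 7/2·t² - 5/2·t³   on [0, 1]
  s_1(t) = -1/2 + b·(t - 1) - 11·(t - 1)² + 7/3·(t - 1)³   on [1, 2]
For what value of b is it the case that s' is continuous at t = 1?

-11

s_0'(t) = 7/2 - 7·t - 15/2·t², so s_0'(1) = -11. On the right, s_1'(1) = b, so b = -11.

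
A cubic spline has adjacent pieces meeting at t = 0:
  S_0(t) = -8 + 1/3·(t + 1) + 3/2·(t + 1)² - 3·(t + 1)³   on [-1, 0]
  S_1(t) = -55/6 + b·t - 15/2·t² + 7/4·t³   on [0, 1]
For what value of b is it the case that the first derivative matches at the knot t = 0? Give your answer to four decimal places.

-5.6667

S_0'(t) = 1/3 + 3·(t + 1) - 9·(t + 1)², so S_0'(0) = -17/3. On the right, S_1'(0) = b, so b = -17/3.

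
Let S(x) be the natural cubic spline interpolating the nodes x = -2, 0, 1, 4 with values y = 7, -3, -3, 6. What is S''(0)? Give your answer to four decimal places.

Let M_i = S''(x_i). Step sizes h_i = 2, 1, 3; slopes of the chords Δ_i = (y_(i+1) - y_i)/h_i = -5, 0, 3.
  2·M_0 + 6·M_1 + 1·M_2 = 6(Δ_1 - Δ_0) = 30
  1·M_1 + 8·M_2 + 3·M_3 = 6(Δ_2 - Δ_1) = 18
Natural end conditions: M_0 = M_3 = 0.
Solving: M_0 = 0, M_1 = 222/47, M_2 = 78/47, M_3 = 0.

4.7234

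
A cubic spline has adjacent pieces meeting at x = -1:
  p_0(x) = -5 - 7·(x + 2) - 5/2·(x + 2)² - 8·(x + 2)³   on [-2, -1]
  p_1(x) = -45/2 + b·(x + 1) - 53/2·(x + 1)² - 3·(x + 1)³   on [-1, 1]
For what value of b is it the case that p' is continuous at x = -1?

p_0'(x) = -7 - 5·(x + 2) - 24·(x + 2)², so p_0'(-1) = -36. On the right, p_1'(-1) = b, so b = -36.

-36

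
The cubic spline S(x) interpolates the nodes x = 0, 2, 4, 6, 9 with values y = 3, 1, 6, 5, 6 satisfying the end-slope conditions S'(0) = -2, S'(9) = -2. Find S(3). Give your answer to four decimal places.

3.5236

With σ_i denoting the second derivative at x_i, h_i = 2, 2, 2, 3, and Δ_i = (y_(i+1) − y_i)/h_i = -1, 5/2, -1/2, 1/3:
  2·σ_0 + 8·σ_1 + 2·σ_2 = 6(Δ_1 - Δ_0) = 21
  2·σ_1 + 8·σ_2 + 2·σ_3 = 6(Δ_2 - Δ_1) = -18
  2·σ_2 + 10·σ_3 + 3·σ_4 = 6(Δ_3 - Δ_2) = 5
Clamped end conditions give two more equations: 2h_0·σ_0 + h_0·σ_1 = 6(Δ_0 - S'(0)) = 6 and h_3·σ_3 + 2h_3·σ_4 = 6(S'(9) - Δ_3) = -14.
Hence σ_0 = -22/69, σ_1 = 251/69, σ_2 = -515/138, σ_3 = 158/69, σ_4 = -80/23.
On [2, 4], S(x) = 1 + 91/69·(x - 2) + 251/138·(x - 2)² - 113/184·(x - 2)³.
With (x - 2) = 1: S(3) = 1945/552.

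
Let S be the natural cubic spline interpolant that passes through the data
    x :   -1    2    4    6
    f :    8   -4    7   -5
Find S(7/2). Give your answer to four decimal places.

5.3429

Let m_i = S''(x_i). Step sizes h_i = 3, 2, 2; slopes of the chords Δ_i = (y_(i+1) - y_i)/h_i = -4, 11/2, -6.
  3·m_0 + 10·m_1 + 2·m_2 = 6(Δ_1 - Δ_0) = 57
  2·m_1 + 8·m_2 + 2·m_3 = 6(Δ_2 - Δ_1) = -69
Natural end conditions: m_0 = m_3 = 0.
Hence m_0 = 0, m_1 = 297/38, m_2 = -201/19, m_3 = 0.
On [2, 4], S(x) = -4 + 145/38·(x - 2) + 297/76·(x - 2)² - 233/152·(x - 2)³.
With (x - 2) = 3/2: S(7/2) = 6497/1216.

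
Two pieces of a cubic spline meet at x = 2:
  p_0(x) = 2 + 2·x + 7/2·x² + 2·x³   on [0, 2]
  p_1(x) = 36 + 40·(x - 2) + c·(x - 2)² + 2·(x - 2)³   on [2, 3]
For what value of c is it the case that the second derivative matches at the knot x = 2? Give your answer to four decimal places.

p_0''(x) = 7 + 12·x, so p_0''(2) = 31. On the right, p_1''(2) = 2c, so c = 31/2.

15.5000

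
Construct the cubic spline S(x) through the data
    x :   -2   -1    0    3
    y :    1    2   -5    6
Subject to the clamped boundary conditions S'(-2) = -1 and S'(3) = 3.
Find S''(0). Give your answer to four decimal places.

Write m_i for S''(x_i). With h_i = 1, 1, 3 and divided differences Δ_i = 1, -7, 11/3, the continuity of S' gives the tridiagonal system
  1·m_0 + 4·m_1 + 1·m_2 = 6(Δ_1 - Δ_0) = -48
  1·m_1 + 8·m_2 + 3·m_3 = 6(Δ_2 - Δ_1) = 64
Clamped end conditions give two more equations: 2h_0·m_0 + h_0·m_1 = 6(Δ_0 - S'(-2)) = 12 and h_2·m_2 + 2h_2·m_3 = 6(S'(3) - Δ_2) = -4.
Solving the tridiagonal system: m_0 = 452/29, m_1 = -556/29, m_2 = 380/29, m_3 = -628/87.

13.1034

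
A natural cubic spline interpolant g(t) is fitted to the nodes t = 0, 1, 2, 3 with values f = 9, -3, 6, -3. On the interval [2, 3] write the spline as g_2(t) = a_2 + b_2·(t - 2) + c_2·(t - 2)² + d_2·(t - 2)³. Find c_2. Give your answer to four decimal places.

Let σ_i = g''(x_i). Step sizes h_i = 1, 1, 1; slopes of the chords Δ_i = (y_(i+1) - y_i)/h_i = -12, 9, -9.
  1·σ_0 + 4·σ_1 + 1·σ_2 = 6(Δ_1 - Δ_0) = 126
  1·σ_1 + 4·σ_2 + 1·σ_3 = 6(Δ_2 - Δ_1) = -108
Natural end conditions: σ_0 = σ_3 = 0.
Hence σ_0 = 0, σ_1 = 204/5, σ_2 = -186/5, σ_3 = 0.
On [2, 3], with g_2(t) = a_2 + b_2·(t - 2) + c_2·(t - 2)² + d_2·(t - 2)³: c_2 = σ_2/2 = -93/5, d_2 = (σ_3 - σ_2)/(6h_2) = 31/5, b_2 = Δ_2 - h_2(2σ_2 + σ_3)/6 = 17/5.

-18.6000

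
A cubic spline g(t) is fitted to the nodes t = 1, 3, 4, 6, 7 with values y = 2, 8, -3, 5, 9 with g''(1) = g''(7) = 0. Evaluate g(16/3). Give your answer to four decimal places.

Let σ_i = g''(x_i). Step sizes h_i = 2, 1, 2, 1; slopes of the chords Δ_i = (y_(i+1) - y_i)/h_i = 3, -11, 4, 4.
  2·σ_0 + 6·σ_1 + 1·σ_2 = 6(Δ_1 - Δ_0) = -84
  1·σ_1 + 6·σ_2 + 2·σ_3 = 6(Δ_2 - Δ_1) = 90
  2·σ_2 + 6·σ_3 + 1·σ_4 = 6(Δ_3 - Δ_2) = 0
Natural end conditions: σ_0 = σ_4 = 0.
Solving: σ_0 = 0, σ_1 = -538/31, σ_2 = 624/31, σ_3 = -208/31, σ_4 = 0.
On [4, 6], g(t) = -3 - 668/93·(t - 4) + 312/31·(t - 4)² - 208/93·(t - 4)³.
With (t - 4) = 4/3: g(16/3) = 35/2511.

0.0139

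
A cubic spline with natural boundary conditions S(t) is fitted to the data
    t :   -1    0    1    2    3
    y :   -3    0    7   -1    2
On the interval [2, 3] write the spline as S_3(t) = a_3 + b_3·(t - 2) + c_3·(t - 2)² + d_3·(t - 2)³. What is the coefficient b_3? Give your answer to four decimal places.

-5.1786

Write σ_i for S''(x_i). With h_i = 1, 1, 1, 1 and divided differences Δ_i = 3, 7, -8, 3, the continuity of S' gives the tridiagonal system
  1·σ_0 + 4·σ_1 + 1·σ_2 = 6(Δ_1 - Δ_0) = 24
  1·σ_1 + 4·σ_2 + 1·σ_3 = 6(Δ_2 - Δ_1) = -90
  1·σ_2 + 4·σ_3 + 1·σ_4 = 6(Δ_3 - Δ_2) = 66
Natural end conditions: σ_0 = σ_4 = 0.
Solving: σ_0 = 0, σ_1 = 393/28, σ_2 = -225/7, σ_3 = 687/28, σ_4 = 0.
On [2, 3], with S_3(t) = a_3 + b_3·(t - 2) + c_3·(t - 2)² + d_3·(t - 2)³: c_3 = σ_3/2 = 687/56, d_3 = (σ_4 - σ_3)/(6h_3) = -229/56, b_3 = Δ_3 - h_3(2σ_3 + σ_4)/6 = -145/28.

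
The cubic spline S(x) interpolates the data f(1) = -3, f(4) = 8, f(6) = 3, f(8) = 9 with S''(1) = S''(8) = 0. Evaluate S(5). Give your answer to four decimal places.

Write M_i for S''(x_i). With h_i = 3, 2, 2 and divided differences Δ_i = 11/3, -5/2, 3, the continuity of S' gives the tridiagonal system
  3·M_0 + 10·M_1 + 2·M_2 = 6(Δ_1 - Δ_0) = -37
  2·M_1 + 8·M_2 + 2·M_3 = 6(Δ_2 - Δ_1) = 33
Natural end conditions: M_0 = M_3 = 0.
Solving: M_0 = 0, M_1 = -181/38, M_2 = 101/19, M_3 = 0.
On [4, 6], S(x) = 8 - 125/114·(x - 4) - 181/76·(x - 4)² + 383/456·(x - 4)³.
With (x - 4) = 1: S(5) = 815/152.

5.3618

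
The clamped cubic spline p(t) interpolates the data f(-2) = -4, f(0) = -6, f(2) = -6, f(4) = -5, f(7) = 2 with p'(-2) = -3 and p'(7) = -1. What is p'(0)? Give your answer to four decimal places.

With M_i denoting the second derivative at x_i, h_i = 2, 2, 2, 3, and Δ_i = (y_(i+1) − y_i)/h_i = -1, 0, 1/2, 7/3:
  2·M_0 + 8·M_1 + 2·M_2 = 6(Δ_1 - Δ_0) = 6
  2·M_1 + 8·M_2 + 2·M_3 = 6(Δ_2 - Δ_1) = 3
  2·M_2 + 10·M_3 + 3·M_4 = 6(Δ_3 - Δ_2) = 11
Clamped end conditions give two more equations: 2h_0·M_0 + h_0·M_1 = 6(Δ_0 - p'(-2)) = 12 and h_3·M_3 + 2h_3·M_4 = 6(p'(7) - Δ_3) = -20.
Solving the tridiagonal system: M_0 = 817/276, M_1 = 11/138, M_2 = -77/276, M_3 = 175/69, M_4 = -635/138.
On [0, 2], p'(t) = b_1 + 2c_1·t + 3d_1·t² with b_1 = Δ_1 - h_1(2M_1 + M_2)/6 = 11/276, c_1 = M_1/2 = 11/276, d_1 = (M_2 - M_1)/(6h_1) = -11/368. So p'(0) = 11/276.

0.0399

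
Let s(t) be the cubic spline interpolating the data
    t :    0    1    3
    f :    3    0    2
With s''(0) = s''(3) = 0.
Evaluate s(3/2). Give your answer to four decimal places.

Write M_i for s''(x_i). With h_i = 1, 2 and divided differences Δ_i = -3, 1, the continuity of s' gives the tridiagonal system
  1·M_0 + 6·M_1 + 2·M_2 = 6(Δ_1 - Δ_0) = 24
Natural end conditions: M_0 = M_2 = 0.
Solving: M_0 = 0, M_1 = 4, M_2 = 0.
On [1, 3], s(t) = 0 - 5/3·(t - 1) + 2·(t - 1)² - 1/3·(t - 1)³.
With (t - 1) = 1/2: s(3/2) = -3/8.

-0.3750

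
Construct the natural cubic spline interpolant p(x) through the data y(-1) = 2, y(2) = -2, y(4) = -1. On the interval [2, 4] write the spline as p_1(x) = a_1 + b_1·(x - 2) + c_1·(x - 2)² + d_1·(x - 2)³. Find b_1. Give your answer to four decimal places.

-0.2333

Write m_i for p''(x_i). With h_i = 3, 2 and divided differences Δ_i = -4/3, 1/2, the continuity of p' gives the tridiagonal system
  3·m_0 + 10·m_1 + 2·m_2 = 6(Δ_1 - Δ_0) = 11
Natural end conditions: m_0 = m_2 = 0.
Solving the tridiagonal system: m_0 = 0, m_1 = 11/10, m_2 = 0.
On [2, 4], with p_1(x) = a_1 + b_1·(x - 2) + c_1·(x - 2)² + d_1·(x - 2)³: c_1 = m_1/2 = 11/20, d_1 = (m_2 - m_1)/(6h_1) = -11/120, b_1 = Δ_1 - h_1(2m_1 + m_2)/6 = -7/30.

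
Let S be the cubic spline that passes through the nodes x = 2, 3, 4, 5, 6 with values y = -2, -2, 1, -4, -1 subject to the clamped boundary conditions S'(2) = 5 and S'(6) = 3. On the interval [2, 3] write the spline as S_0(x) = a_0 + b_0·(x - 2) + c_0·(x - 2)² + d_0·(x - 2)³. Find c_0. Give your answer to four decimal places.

-11.3393

Let m_i = S''(x_i). Step sizes h_i = 1, 1, 1, 1; slopes of the chords Δ_i = (y_(i+1) - y_i)/h_i = 0, 3, -5, 3.
  1·m_0 + 4·m_1 + 1·m_2 = 6(Δ_1 - Δ_0) = 18
  1·m_1 + 4·m_2 + 1·m_3 = 6(Δ_2 - Δ_1) = -48
  1·m_2 + 4·m_3 + 1·m_4 = 6(Δ_3 - Δ_2) = 48
Clamped end conditions give two more equations: 2h_0·m_0 + h_0·m_1 = 6(Δ_0 - S'(2)) = -30 and h_3·m_3 + 2h_3·m_4 = 6(S'(6) - Δ_3) = 0.
Hence m_0 = -635/28, m_1 = 215/14, m_2 = -83/4, m_3 = 275/14, m_4 = -275/28.
On [2, 3], with S_0(x) = a_0 + b_0·(x - 2) + c_0·(x - 2)² + d_0·(x - 2)³: c_0 = m_0/2 = -635/56, d_0 = (m_1 - m_0)/(6h_0) = 355/56, b_0 = Δ_0 - h_0(2m_0 + m_1)/6 = 5.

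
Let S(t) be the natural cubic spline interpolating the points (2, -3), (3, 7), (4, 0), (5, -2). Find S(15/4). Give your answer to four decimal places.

Put m_i = S'' at the i-th knot. Here h = (1, 1, 1) and Δ = (10, -7, -2), so the interior equations h_(i-1)·m_(i-1) + 2(h_(i-1)+h_i)·m_i + h_i·m_(i+1) = 6(Δ_i − Δ_(i-1)) read
  1·m_0 + 4·m_1 + 1·m_2 = 6(Δ_1 - Δ_0) = -102
  1·m_1 + 4·m_2 + 1·m_3 = 6(Δ_2 - Δ_1) = 30
Natural end conditions: m_0 = m_3 = 0.
Solving the tridiagonal system: m_0 = 0, m_1 = -146/5, m_2 = 74/5, m_3 = 0.
On [3, 4], S(t) = 7 + 4/15·(t - 3) - 73/5·(t - 3)² + 22/3·(t - 3)³.
With (t - 3) = 3/4: S(15/4) = 333/160.

2.0813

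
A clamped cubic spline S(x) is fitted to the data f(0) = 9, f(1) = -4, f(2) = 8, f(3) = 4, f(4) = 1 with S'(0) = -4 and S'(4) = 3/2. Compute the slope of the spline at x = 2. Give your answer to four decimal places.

8.3929

Write m_i for S''(x_i). With h_i = 1, 1, 1, 1 and divided differences Δ_i = -13, 12, -4, -3, the continuity of S' gives the tridiagonal system
  1·m_0 + 4·m_1 + 1·m_2 = 6(Δ_1 - Δ_0) = 150
  1·m_1 + 4·m_2 + 1·m_3 = 6(Δ_2 - Δ_1) = -96
  1·m_2 + 4·m_3 + 1·m_4 = 6(Δ_3 - Δ_2) = 6
Clamped end conditions give two more equations: 2h_0·m_0 + h_0·m_1 = 6(Δ_0 - S'(0)) = -54 and h_3·m_3 + 2h_3·m_4 = 6(S'(4) - Δ_3) = 27.
Solving the tridiagonal system: m_0 = -3265/56, m_1 = 1753/28, m_2 = -337/8, m_3 = 277/28, m_4 = 479/56.
On [2, 3], S'(x) = b_2 + 2c_2·(x - 2) + 3d_2·(x - 2)² with b_2 = Δ_2 - h_2(2m_2 + m_3)/6 = 235/28, c_2 = m_2/2 = -337/16, d_2 = (m_3 - m_2)/(6h_2) = 971/112. So S'(2) = 235/28.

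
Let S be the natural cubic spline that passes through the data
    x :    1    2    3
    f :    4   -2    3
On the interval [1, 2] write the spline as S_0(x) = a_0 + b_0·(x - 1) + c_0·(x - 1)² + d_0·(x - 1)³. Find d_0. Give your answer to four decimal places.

2.7500

Write σ_i for S''(x_i). With h_i = 1, 1 and divided differences Δ_i = -6, 5, the continuity of S' gives the tridiagonal system
  1·σ_0 + 4·σ_1 + 1·σ_2 = 6(Δ_1 - Δ_0) = 66
Natural end conditions: σ_0 = σ_2 = 0.
Solving the tridiagonal system: σ_0 = 0, σ_1 = 33/2, σ_2 = 0.
On [1, 2], with S_0(x) = a_0 + b_0·(x - 1) + c_0·(x - 1)² + d_0·(x - 1)³: c_0 = σ_0/2 = 0, d_0 = (σ_1 - σ_0)/(6h_0) = 11/4, b_0 = Δ_0 - h_0(2σ_0 + σ_1)/6 = -35/4.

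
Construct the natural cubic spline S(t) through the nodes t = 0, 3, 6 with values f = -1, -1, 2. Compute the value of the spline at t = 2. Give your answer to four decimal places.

With M_i denoting the second derivative at x_i, h_i = 3, 3, and Δ_i = (y_(i+1) − y_i)/h_i = 0, 1:
  3·M_0 + 12·M_1 + 3·M_2 = 6(Δ_1 - Δ_0) = 6
Natural end conditions: M_0 = M_2 = 0.
Solving the tridiagonal system: M_0 = 0, M_1 = 1/2, M_2 = 0.
On [0, 3], S(t) = -1 - 1/4·t + 0·t² + 1/36·t³.
With t = 2: S(2) = -23/18.

-1.2778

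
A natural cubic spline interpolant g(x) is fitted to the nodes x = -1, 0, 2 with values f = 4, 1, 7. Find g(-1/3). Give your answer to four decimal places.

Put M_i = g'' at the i-th knot. Here h = (1, 2) and Δ = (-3, 3), so the interior equations h_(i-1)·M_(i-1) + 2(h_(i-1)+h_i)·M_i + h_i·M_(i+1) = 6(Δ_i − Δ_(i-1)) read
  1·M_0 + 6·M_1 + 2·M_2 = 6(Δ_1 - Δ_0) = 36
Natural end conditions: M_0 = M_2 = 0.
Hence M_0 = 0, M_1 = 6, M_2 = 0.
On [-1, 0], g(x) = 4 - 4·(x + 1) + 0·(x + 1)² + 1·(x + 1)³.
With (x + 1) = 2/3: g(-1/3) = 44/27.

1.6296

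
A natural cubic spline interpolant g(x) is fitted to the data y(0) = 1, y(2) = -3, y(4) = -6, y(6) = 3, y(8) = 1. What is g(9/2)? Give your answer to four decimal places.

-4.2221

Let M_i = g''(x_i). Step sizes h_i = 2, 2, 2, 2; slopes of the chords Δ_i = (y_(i+1) - y_i)/h_i = -2, -3/2, 9/2, -1.
  2·M_0 + 8·M_1 + 2·M_2 = 6(Δ_1 - Δ_0) = 3
  2·M_1 + 8·M_2 + 2·M_3 = 6(Δ_2 - Δ_1) = 36
  2·M_2 + 8·M_3 + 2·M_4 = 6(Δ_3 - Δ_2) = -33
Natural end conditions: M_0 = M_4 = 0.
Solving: M_0 = 0, M_1 = -33/28, M_2 = 87/14, M_3 = -159/28, M_4 = 0.
On [4, 6], g(x) = -6 + 9/4·(x - 4) + 87/28·(x - 4)² - 111/112·(x - 4)³.
With (x - 4) = 1/2: g(9/2) = -3783/896.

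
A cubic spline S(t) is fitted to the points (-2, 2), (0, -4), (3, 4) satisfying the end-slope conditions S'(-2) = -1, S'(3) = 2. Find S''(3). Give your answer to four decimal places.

-3.4667

Put m_i = S'' at the i-th knot. Here h = (2, 3) and Δ = (-3, 8/3), so the interior equations h_(i-1)·m_(i-1) + 2(h_(i-1)+h_i)·m_i + h_i·m_(i+1) = 6(Δ_i − Δ_(i-1)) read
  2·m_0 + 10·m_1 + 3·m_2 = 6(Δ_1 - Δ_0) = 34
Clamped end conditions give two more equations: 2h_0·m_0 + h_0·m_1 = 6(Δ_0 - S'(-2)) = -12 and h_1·m_1 + 2h_1·m_2 = 6(S'(3) - Δ_1) = -4.
Solving: m_0 = -29/5, m_1 = 28/5, m_2 = -52/15.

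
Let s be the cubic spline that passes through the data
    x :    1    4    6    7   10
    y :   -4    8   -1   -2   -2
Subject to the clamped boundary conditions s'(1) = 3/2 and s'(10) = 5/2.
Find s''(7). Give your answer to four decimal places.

Write M_i for s''(x_i). With h_i = 3, 2, 1, 3 and divided differences Δ_i = 4, -9/2, -1, 0, the continuity of s' gives the tridiagonal system
  3·M_0 + 10·M_1 + 2·M_2 = 6(Δ_1 - Δ_0) = -51
  2·M_1 + 6·M_2 + 1·M_3 = 6(Δ_2 - Δ_1) = 21
  1·M_2 + 8·M_3 + 3·M_4 = 6(Δ_3 - Δ_2) = 6
Clamped end conditions give two more equations: 2h_0·M_0 + h_0·M_1 = 6(Δ_0 - s'(1)) = 15 and h_3·M_3 + 2h_3·M_4 = 6(s'(10) - Δ_3) = 15.
Solving the tridiagonal system: M_0 = 664/99, M_1 = -833/99, M_2 = 1289/198, M_3 = -122/99, M_4 = 617/198.

-1.2323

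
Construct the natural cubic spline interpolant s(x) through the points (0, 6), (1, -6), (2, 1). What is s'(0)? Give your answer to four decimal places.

-16.7500

With M_i denoting the second derivative at x_i, h_i = 1, 1, and Δ_i = (y_(i+1) − y_i)/h_i = -12, 7:
  1·M_0 + 4·M_1 + 1·M_2 = 6(Δ_1 - Δ_0) = 114
Natural end conditions: M_0 = M_2 = 0.
Forward elimination and back-substitution give M_0 = 0, M_1 = 57/2, M_2 = 0.
On [0, 1], s'(x) = b_0 + 2c_0·x + 3d_0·x² with b_0 = Δ_0 - h_0(2M_0 + M_1)/6 = -67/4, c_0 = M_0/2 = 0, d_0 = (M_1 - M_0)/(6h_0) = 19/4. So s'(0) = -67/4.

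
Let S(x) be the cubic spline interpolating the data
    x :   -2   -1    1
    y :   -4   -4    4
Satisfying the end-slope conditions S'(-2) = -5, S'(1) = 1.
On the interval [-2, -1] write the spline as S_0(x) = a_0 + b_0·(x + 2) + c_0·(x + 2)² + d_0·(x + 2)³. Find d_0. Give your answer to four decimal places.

-1.5000

Let m_i = S''(x_i). Step sizes h_i = 1, 2; slopes of the chords Δ_i = (y_(i+1) - y_i)/h_i = 0, 4.
  1·m_0 + 6·m_1 + 2·m_2 = 6(Δ_1 - Δ_0) = 24
Clamped end conditions give two more equations: 2h_0·m_0 + h_0·m_1 = 6(Δ_0 - S'(-2)) = 30 and h_1·m_1 + 2h_1·m_2 = 6(S'(1) - Δ_1) = -18.
Forward elimination and back-substitution give m_0 = 13, m_1 = 4, m_2 = -13/2.
On [-2, -1], with S_0(x) = a_0 + b_0·(x + 2) + c_0·(x + 2)² + d_0·(x + 2)³: c_0 = m_0/2 = 13/2, d_0 = (m_1 - m_0)/(6h_0) = -3/2, b_0 = Δ_0 - h_0(2m_0 + m_1)/6 = -5.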